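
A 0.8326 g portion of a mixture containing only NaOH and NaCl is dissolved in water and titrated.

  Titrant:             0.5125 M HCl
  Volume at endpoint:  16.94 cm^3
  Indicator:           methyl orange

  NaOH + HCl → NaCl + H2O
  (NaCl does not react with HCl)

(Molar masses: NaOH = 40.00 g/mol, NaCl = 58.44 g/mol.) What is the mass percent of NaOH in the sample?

n(HCl) = 0.01694 × 0.5125 = 8.682 × 10^-3 mol
Let x = n(NaOH), y = n(NaCl).
Titrant: 1x = 8.682 × 10^-3;  mass: 40.00x + 58.44y = 0.8326
Solving, x = 8.682 × 10^-3 mol, y = 8.305 × 10^-3 mol
mass of NaOH = 8.682 × 10^-3 × 40.00 = 0.3473 g
% NaOH = 0.3473 / 0.8326 × 100 = 41.71 %

41.71 %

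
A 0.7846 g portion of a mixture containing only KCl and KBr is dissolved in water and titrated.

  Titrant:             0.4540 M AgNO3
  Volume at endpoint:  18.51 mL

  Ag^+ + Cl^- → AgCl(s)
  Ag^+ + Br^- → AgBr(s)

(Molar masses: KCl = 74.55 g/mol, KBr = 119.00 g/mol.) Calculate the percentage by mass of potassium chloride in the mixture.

46.05 %

n(AgNO3) = 0.01851 × 0.4540 = 8.404 × 10^-3 mol
Let x = n(KCl), y = n(KBr).
Titrant: 1x + 1y = 8.404 × 10^-3;  mass: 74.55x + 119.00y = 0.7846
Solving, x = 4.846 × 10^-3 mol, y = 3.557 × 10^-3 mol
mass of KCl = 4.846 × 10^-3 × 74.55 = 0.3613 g
% KCl = 0.3613 / 0.7846 × 100 = 46.05 %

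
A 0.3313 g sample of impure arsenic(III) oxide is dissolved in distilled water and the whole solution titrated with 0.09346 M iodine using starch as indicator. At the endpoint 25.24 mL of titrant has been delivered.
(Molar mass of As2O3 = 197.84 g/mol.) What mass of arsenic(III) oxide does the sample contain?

As2O3 + 2 I2 + 2 H2O → As2O5 + 4 HI
n(I2) = 0.02524 L × 0.09346 mol/L = 2.359 × 10^-3 mol
From the 1:2 ratio, n(As2O3) = 1/2 × 2.359 × 10^-3 = 1.179 × 10^-3 mol
mass of As2O3 = 1.179 × 10^-3 × 197.84 g/mol = 0.2333 g

0.2333 g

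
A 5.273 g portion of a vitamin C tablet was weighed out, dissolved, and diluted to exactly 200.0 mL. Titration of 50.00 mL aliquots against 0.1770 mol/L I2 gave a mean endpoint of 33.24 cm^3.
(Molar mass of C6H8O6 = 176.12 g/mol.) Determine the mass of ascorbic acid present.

4.145 g

C6H8O6 + I2 → C6H6O6 + 2 HI
n(I2) per titration = 0.03324 × 0.1770 = 5.883 × 10^-3 mol
n(C6H8O6) in each aliquot = 5.883 × 10^-3 mol (1:1 ratio)
n(C6H8O6) in the whole flask = 5.883 × 10^-3 × 200.0/50.00 = 0.02353 mol
mass of C6H8O6 = 0.02353 × 176.12 = 4.145 g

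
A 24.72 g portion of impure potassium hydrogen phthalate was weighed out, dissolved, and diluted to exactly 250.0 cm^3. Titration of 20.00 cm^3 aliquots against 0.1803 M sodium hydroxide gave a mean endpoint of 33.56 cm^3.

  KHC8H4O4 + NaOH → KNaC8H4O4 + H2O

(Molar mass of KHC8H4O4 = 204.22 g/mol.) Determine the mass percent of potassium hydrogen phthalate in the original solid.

62.49 %

n(NaOH) per titration = 0.03356 × 0.1803 = 6.051 × 10^-3 mol
n(KHC8H4O4) in each aliquot = 6.051 × 10^-3 mol (1:1 ratio)
n(KHC8H4O4) in the whole flask = 6.051 × 10^-3 × 250.0/20.00 = 0.07564 mol
mass of KHC8H4O4 = 0.07564 × 204.22 = 15.45 g
% KHC8H4O4 = 15.45 / 24.72 × 100 = 62.49 %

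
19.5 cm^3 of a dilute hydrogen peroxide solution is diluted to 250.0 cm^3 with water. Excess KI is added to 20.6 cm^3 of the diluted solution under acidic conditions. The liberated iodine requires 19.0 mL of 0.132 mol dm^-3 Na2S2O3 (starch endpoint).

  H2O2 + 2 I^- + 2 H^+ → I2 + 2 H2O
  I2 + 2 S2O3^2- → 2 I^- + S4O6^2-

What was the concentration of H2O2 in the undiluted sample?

n(S2O3^2-) = 0.0190 × 0.132 = 2.51 × 10^-3 mol
n(I2) = n(S2O3^2-)/2 = 1.25 × 10^-3 mol
n(H2O2) in the aliquot = 1.25 × 10^-3 mol (1:1 ratio)
[H2O2]_dilute = 1.25 × 10^-3 / 0.0206 = 0.0609 mol/L
[H2O2]_original = 0.0609 × 250.0/19.5 = 0.780 mol/L

0.780 mol/L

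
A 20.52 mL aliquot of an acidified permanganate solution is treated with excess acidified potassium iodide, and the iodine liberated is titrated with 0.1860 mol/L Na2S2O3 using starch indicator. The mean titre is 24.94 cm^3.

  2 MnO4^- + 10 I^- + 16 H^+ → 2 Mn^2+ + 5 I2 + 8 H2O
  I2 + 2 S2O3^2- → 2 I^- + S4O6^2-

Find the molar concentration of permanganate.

0.04521 mol/L

n(S2O3^2-) = 0.02494 × 0.1860 = 4.639 × 10^-3 mol
n(I2) = n(S2O3^2-)/2 = 2.319 × 10^-3 mol
From the 2:5 ratio, n(MnO4^-) in the aliquot = 2/5 × 2.319 × 10^-3 = 9.278 × 10^-4 mol
[MnO4^-] = 9.278 × 10^-4 / 0.02052 = 0.04521 mol/L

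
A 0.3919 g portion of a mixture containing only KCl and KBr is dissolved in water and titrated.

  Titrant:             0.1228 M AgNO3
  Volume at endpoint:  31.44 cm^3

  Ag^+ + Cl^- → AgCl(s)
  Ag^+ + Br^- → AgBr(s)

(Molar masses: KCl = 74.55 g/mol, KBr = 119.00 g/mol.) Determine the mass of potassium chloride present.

n(AgNO3) = 0.03144 × 0.1228 = 3.861 × 10^-3 mol
Let x = n(KCl), y = n(KBr).
Titrant: 1x + 1y = 3.861 × 10^-3;  mass: 74.55x + 119.00y = 0.3919
Solving, x = 1.519 × 10^-3 mol, y = 2.341 × 10^-3 mol
mass of KCl = 1.519 × 10^-3 × 74.55 = 0.1133 g

0.1133 g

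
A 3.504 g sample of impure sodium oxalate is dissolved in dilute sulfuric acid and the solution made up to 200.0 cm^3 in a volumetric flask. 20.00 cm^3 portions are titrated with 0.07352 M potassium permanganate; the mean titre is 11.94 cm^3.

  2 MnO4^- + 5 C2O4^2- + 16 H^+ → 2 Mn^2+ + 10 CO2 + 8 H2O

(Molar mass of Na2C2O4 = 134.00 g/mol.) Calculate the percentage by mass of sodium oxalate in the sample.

n(KMnO4) per titration = 0.01194 × 0.07352 = 8.778 × 10^-4 mol
From the 5:2 ratio, n(Na2C2O4) in each aliquot = 5/2 × 8.778 × 10^-4 = 2.195 × 10^-3 mol
n(Na2C2O4) in the whole flask = 2.195 × 10^-3 × 200.0/20.00 = 0.02195 mol
mass of Na2C2O4 = 0.02195 × 134.00 = 2.941 g
% Na2C2O4 = 2.941 / 3.504 × 100 = 83.92 %

83.92 %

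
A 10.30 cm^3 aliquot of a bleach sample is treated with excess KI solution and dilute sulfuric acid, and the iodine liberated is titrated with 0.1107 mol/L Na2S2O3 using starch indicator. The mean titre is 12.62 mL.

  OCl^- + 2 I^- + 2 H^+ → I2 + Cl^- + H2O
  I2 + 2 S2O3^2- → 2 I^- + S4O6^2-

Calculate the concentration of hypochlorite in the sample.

0.06782 mol/L

n(S2O3^2-) = 0.01262 × 0.1107 = 1.397 × 10^-3 mol
n(I2) = n(S2O3^2-)/2 = 6.985 × 10^-4 mol
n(OCl^-) in the aliquot = 6.985 × 10^-4 mol (1:1 ratio)
[OCl^-] = 6.985 × 10^-4 / 0.01030 = 0.06782 mol/L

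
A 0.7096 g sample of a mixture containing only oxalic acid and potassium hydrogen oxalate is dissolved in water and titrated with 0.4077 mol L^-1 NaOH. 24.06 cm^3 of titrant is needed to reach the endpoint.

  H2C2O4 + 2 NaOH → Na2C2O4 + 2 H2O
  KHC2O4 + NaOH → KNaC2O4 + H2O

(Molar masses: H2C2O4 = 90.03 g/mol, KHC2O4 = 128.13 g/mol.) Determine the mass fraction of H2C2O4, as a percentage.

n(NaOH) = 0.02406 × 0.4077 = 9.809 × 10^-3 mol
Let x = n(H2C2O4), y = n(KHC2O4).
Titrant: 2x + 1y = 9.809 × 10^-3;  mass: 90.03x + 128.13y = 0.7096
Solving, x = 3.292 × 10^-3 mol, y = 3.225 × 10^-3 mol
mass of H2C2O4 = 3.292 × 10^-3 × 90.03 = 0.2964 g
% H2C2O4 = 0.2964 / 0.7096 × 100 = 41.77 %

41.77 %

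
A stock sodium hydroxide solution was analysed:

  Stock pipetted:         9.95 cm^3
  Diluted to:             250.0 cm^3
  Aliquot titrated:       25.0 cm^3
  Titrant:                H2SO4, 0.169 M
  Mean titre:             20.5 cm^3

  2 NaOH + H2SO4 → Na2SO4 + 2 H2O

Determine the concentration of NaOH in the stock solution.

6.96 M

n(H2SO4) = 0.0205 × 0.169 = 3.46 × 10^-3 mol
From the 2:1 ratio, n(NaOH) in the aliquot = 2/1 × 3.46 × 10^-3 = 6.93 × 10^-3 mol
[NaOH]_dilute = 6.93 × 10^-3 / 0.0250 = 0.277 mol/L
Dilution factor = 250.0 / 9.95 = 25.13
[NaOH]_stock = 0.277 × 25.13 = 6.96 mol/L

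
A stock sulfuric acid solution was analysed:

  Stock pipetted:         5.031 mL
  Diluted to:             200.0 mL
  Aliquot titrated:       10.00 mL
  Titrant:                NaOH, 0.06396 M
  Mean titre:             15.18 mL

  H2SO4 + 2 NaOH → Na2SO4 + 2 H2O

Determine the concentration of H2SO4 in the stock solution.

1.930 M

n(NaOH) = 0.01518 × 0.06396 = 9.709 × 10^-4 mol
From the 1:2 ratio, n(H2SO4) in the aliquot = 1/2 × 9.709 × 10^-4 = 4.855 × 10^-4 mol
[H2SO4]_dilute = 4.855 × 10^-4 / 0.01000 = 0.04855 mol/L
Dilution factor = 200.0 / 5.031 = 39.75
[H2SO4]_stock = 0.04855 × 39.75 = 1.930 mol/L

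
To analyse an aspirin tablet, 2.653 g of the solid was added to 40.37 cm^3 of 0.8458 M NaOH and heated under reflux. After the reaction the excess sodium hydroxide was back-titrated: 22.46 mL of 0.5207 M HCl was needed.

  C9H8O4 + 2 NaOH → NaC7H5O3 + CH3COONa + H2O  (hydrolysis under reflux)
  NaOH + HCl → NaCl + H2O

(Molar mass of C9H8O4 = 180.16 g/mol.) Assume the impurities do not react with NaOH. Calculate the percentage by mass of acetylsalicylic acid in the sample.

n(NaOH) added = 0.04037 × 0.8458 = 0.03414 mol
n(HCl) used in back-titration = 0.02246 × 0.5207 = 0.01169 mol
n(NaOH) left over = 0.01169 mol (1:1 ratio)
n(NaOH) consumed by analyte = 0.03414 − 0.01169 = 0.02245 mol
From the 1:2 ratio, n(C9H8O4) = 1/2 × 0.02245 = 0.01123 mol
mass of C9H8O4 = 0.01123 × 180.16 = 2.022 g
% C9H8O4 = 2.022 / 2.653 × 100 = 76.23 %

76.23 %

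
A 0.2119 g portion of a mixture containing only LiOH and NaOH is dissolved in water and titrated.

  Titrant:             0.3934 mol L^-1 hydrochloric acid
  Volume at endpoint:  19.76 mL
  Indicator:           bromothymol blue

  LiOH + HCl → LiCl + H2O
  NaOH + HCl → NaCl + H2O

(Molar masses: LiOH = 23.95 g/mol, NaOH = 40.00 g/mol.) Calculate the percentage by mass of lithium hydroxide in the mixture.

n(HCl) = 0.01976 × 0.3934 = 7.774 × 10^-3 mol
Let x = n(LiOH), y = n(NaOH).
Titrant: 1x + 1y = 7.774 × 10^-3;  mass: 23.95x + 40.00y = 0.2119
Solving, x = 6.171 × 10^-3 mol, y = 1.603 × 10^-3 mol
mass of LiOH = 6.171 × 10^-3 × 23.95 = 0.1478 g
% LiOH = 0.1478 / 0.2119 × 100 = 69.75 %

69.75 %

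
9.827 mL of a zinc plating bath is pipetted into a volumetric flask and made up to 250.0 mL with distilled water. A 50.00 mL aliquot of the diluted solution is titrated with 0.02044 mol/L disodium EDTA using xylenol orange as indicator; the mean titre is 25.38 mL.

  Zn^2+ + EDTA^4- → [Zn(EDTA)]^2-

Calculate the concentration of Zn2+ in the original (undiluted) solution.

n(EDTA) = 0.02538 × 0.02044 = 5.188 × 10^-4 mol
n(Zn2+) in the aliquot = 5.188 × 10^-4 mol (1:1 ratio)
[Zn2+]_dilute = 5.188 × 10^-4 / 0.05000 = 0.01038 mol/L
Dilution factor = 250.0 / 9.827 = 25.44
[Zn2+]_stock = 0.01038 × 25.44 = 0.2639 mol/L

0.2639 mol/L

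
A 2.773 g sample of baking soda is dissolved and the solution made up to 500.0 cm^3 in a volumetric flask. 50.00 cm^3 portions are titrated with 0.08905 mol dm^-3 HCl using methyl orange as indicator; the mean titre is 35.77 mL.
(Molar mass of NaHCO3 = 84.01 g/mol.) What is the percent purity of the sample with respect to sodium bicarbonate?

96.50 %

NaHCO3 + HCl → NaCl + H2O + CO2
n(HCl) per titration = 0.03577 × 0.08905 = 3.185 × 10^-3 mol
n(NaHCO3) in each aliquot = 3.185 × 10^-3 mol (1:1 ratio)
n(NaHCO3) in the whole flask = 3.185 × 10^-3 × 500.0/50.00 = 0.03185 mol
mass of NaHCO3 = 0.03185 × 84.01 = 2.676 g
% NaHCO3 = 2.676 / 2.773 × 100 = 96.50 %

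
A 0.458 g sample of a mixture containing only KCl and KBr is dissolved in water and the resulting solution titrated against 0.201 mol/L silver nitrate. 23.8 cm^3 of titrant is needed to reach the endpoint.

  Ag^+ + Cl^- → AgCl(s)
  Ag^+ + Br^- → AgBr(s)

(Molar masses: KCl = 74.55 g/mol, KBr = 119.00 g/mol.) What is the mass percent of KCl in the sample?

40.7 %

n(AgNO3) = 0.0238 × 0.201 = 4.78 × 10^-3 mol
Let x = n(KCl), y = n(KBr).
Titrant: 1x + 1y = 4.78 × 10^-3;  mass: 74.55x + 119.00y = 0.458
Solving, x = 2.50 × 10^-3 mol, y = 2.28 × 10^-3 mol
mass of KCl = 2.50 × 10^-3 × 74.55 = 0.187 g
% KCl = 0.187 / 0.458 × 100 = 40.7 %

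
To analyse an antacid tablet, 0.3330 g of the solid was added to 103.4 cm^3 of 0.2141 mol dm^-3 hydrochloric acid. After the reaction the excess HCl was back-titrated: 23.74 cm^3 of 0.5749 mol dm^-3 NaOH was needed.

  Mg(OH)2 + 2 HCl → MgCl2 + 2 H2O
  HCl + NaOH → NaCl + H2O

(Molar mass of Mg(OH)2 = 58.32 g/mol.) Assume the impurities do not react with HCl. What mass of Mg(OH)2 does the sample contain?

n(HCl) added = 0.1034 × 0.2141 = 0.02214 mol
n(NaOH) used in back-titration = 0.02374 × 0.5749 = 0.01365 mol
n(HCl) left over = 0.01365 mol (1:1 ratio)
n(HCl) consumed by analyte = 0.02214 − 0.01365 = 8.490 × 10^-3 mol
From the 1:2 ratio, n(Mg(OH)2) = 1/2 × 8.490 × 10^-3 = 4.245 × 10^-3 mol
mass of Mg(OH)2 = 4.245 × 10^-3 × 58.32 = 0.2476 g

0.2476 g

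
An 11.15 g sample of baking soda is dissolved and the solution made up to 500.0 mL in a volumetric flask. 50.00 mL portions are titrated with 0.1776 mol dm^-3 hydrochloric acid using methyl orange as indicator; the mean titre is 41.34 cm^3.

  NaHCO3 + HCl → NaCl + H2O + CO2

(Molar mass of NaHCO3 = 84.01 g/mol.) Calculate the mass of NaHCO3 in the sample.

n(HCl) per titration = 0.04134 × 0.1776 = 7.342 × 10^-3 mol
n(NaHCO3) in each aliquot = 7.342 × 10^-3 mol (1:1 ratio)
n(NaHCO3) in the whole flask = 7.342 × 10^-3 × 500.0/50.00 = 0.07342 mol
mass of NaHCO3 = 0.07342 × 84.01 = 6.168 g

6.168 g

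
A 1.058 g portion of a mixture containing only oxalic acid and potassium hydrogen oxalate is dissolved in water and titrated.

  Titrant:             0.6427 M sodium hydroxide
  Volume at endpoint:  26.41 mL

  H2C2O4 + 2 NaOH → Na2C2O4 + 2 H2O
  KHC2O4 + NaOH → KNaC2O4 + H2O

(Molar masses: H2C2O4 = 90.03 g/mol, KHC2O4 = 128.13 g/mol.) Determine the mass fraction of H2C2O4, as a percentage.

57.17 %

n(NaOH) = 0.02641 × 0.6427 = 0.01697 mol
Let x = n(H2C2O4), y = n(KHC2O4).
Titrant: 2x + 1y = 0.01697;  mass: 90.03x + 128.13y = 1.058
Solving, x = 6.719 × 10^-3 mol, y = 3.536 × 10^-3 mol
mass of H2C2O4 = 6.719 × 10^-3 × 90.03 = 0.6049 g
% H2C2O4 = 0.6049 / 1.058 × 100 = 57.17 %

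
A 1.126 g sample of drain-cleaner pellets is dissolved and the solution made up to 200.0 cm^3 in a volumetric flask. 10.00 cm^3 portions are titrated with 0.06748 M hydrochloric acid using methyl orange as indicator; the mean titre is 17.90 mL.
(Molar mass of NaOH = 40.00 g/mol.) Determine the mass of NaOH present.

0.9663 g

NaOH + HCl → NaCl + H2O
n(HCl) per titration = 0.01790 × 0.06748 = 1.208 × 10^-3 mol
n(NaOH) in each aliquot = 1.208 × 10^-3 mol (1:1 ratio)
n(NaOH) in the whole flask = 1.208 × 10^-3 × 200.0/10.00 = 0.02416 mol
mass of NaOH = 0.02416 × 40.00 = 0.9663 g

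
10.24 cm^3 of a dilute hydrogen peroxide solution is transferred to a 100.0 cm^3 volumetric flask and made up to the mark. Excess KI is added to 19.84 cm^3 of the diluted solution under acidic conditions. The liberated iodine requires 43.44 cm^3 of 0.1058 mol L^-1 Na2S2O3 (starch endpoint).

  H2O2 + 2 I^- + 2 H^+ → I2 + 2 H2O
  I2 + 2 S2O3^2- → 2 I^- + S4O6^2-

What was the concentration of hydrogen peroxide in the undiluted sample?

1.131 mol/L

n(S2O3^2-) = 0.04344 × 0.1058 = 4.596 × 10^-3 mol
n(I2) = n(S2O3^2-)/2 = 2.298 × 10^-3 mol
n(H2O2) in the aliquot = 2.298 × 10^-3 mol (1:1 ratio)
[H2O2]_dilute = 2.298 × 10^-3 / 0.01984 = 0.1158 mol/L
[H2O2]_original = 0.1158 × 100.0/10.24 = 1.131 mol/L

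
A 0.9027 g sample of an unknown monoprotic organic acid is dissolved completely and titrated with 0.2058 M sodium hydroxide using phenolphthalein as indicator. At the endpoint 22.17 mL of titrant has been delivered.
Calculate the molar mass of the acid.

n(NaOH) = 0.02217 L × 0.2058 mol/L = 4.563 × 10^-3 mol
n(HA) = 4.563 × 10^-3 mol (1:1 ratio)
M = m / n = 0.9027 g / 4.563 × 10^-3 mol = 197.8 g/mol

197.8 g/mol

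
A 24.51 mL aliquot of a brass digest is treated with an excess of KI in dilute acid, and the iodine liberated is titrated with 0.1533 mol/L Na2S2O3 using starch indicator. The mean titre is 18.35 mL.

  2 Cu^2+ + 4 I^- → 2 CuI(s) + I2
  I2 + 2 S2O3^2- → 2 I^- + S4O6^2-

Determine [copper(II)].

0.1148 mol/L

n(S2O3^2-) = 0.01835 × 0.1533 = 2.813 × 10^-3 mol
n(I2) = n(S2O3^2-)/2 = 1.407 × 10^-3 mol
From the 2:1 ratio, n(Cu2+) in the aliquot = 2/1 × 1.407 × 10^-3 = 2.813 × 10^-3 mol
[Cu2+] = 2.813 × 10^-3 / 0.02451 = 0.1148 mol/L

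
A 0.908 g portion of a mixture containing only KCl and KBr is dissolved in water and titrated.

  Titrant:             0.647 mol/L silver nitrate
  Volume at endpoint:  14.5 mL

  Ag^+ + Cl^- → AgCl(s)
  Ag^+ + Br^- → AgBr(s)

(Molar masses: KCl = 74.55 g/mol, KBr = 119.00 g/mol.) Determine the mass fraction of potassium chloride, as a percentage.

n(AgNO3) = 0.0145 × 0.647 = 9.38 × 10^-3 mol
Let x = n(KCl), y = n(KBr).
Titrant: 1x + 1y = 9.38 × 10^-3;  mass: 74.55x + 119.00y = 0.908
Solving, x = 4.69 × 10^-3 mol, y = 4.69 × 10^-3 mol
mass of KCl = 4.69 × 10^-3 × 74.55 = 0.350 g
% KCl = 0.350 / 0.908 × 100 = 38.5 %

38.5 %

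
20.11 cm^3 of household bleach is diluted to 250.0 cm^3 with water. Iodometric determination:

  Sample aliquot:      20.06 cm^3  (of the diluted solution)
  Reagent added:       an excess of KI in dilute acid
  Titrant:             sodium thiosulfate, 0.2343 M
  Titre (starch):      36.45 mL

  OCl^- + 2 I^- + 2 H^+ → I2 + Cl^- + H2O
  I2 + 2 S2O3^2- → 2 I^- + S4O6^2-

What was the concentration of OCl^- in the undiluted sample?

n(S2O3^2-) = 0.03645 × 0.2343 = 8.540 × 10^-3 mol
n(I2) = n(S2O3^2-)/2 = 4.270 × 10^-3 mol
n(OCl^-) in the aliquot = 4.270 × 10^-3 mol (1:1 ratio)
[OCl^-]_dilute = 4.270 × 10^-3 / 0.02006 = 0.2129 mol/L
[OCl^-]_original = 0.2129 × 250.0/20.11 = 2.646 mol/L

2.646 M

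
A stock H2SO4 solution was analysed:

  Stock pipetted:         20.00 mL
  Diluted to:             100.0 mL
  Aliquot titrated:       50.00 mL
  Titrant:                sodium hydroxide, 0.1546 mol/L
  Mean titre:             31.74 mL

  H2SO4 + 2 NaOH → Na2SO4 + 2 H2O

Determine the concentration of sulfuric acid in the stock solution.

n(NaOH) = 0.03174 × 0.1546 = 4.907 × 10^-3 mol
From the 1:2 ratio, n(H2SO4) in the aliquot = 1/2 × 4.907 × 10^-3 = 2.454 × 10^-3 mol
[H2SO4]_dilute = 2.454 × 10^-3 / 0.05000 = 0.04907 mol/L
Dilution factor = 100.0 / 20.00 = 5.000
[H2SO4]_stock = 0.04907 × 5.000 = 0.2454 mol/L

0.2454 mol/L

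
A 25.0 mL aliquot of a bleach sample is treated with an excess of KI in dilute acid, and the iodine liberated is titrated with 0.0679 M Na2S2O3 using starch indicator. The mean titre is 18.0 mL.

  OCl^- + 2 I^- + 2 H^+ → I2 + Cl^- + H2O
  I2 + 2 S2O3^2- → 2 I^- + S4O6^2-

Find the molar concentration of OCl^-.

0.0244 M

n(S2O3^2-) = 0.0180 × 0.0679 = 1.22 × 10^-3 mol
n(I2) = n(S2O3^2-)/2 = 6.11 × 10^-4 mol
n(OCl^-) in the aliquot = 6.11 × 10^-4 mol (1:1 ratio)
[OCl^-] = 6.11 × 10^-4 / 0.0250 = 0.0244 mol/L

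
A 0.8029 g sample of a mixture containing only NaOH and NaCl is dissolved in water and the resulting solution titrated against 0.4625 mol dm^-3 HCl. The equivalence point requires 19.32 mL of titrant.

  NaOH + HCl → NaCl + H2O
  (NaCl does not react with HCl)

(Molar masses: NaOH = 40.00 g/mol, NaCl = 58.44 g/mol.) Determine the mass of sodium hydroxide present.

n(HCl) = 0.01932 × 0.4625 = 8.936 × 10^-3 mol
Let x = n(NaOH), y = n(NaCl).
Titrant: 1x = 8.936 × 10^-3;  mass: 40.00x + 58.44y = 0.8029
Solving, x = 8.936 × 10^-3 mol, y = 7.623 × 10^-3 mol
mass of NaOH = 8.936 × 10^-3 × 40.00 = 0.3574 g

0.3574 g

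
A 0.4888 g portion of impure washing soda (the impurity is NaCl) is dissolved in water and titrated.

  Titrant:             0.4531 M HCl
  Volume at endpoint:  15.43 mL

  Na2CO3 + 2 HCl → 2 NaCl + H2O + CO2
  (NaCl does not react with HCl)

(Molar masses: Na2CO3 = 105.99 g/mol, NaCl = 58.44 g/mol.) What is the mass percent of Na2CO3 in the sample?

75.80 %

n(HCl) = 0.01543 × 0.4531 = 6.991 × 10^-3 mol
Let x = n(Na2CO3), y = n(NaCl).
Titrant: 2x = 6.991 × 10^-3;  mass: 105.99x + 58.44y = 0.4888
Solving, x = 3.496 × 10^-3 mol, y = 2.024 × 10^-3 mol
mass of Na2CO3 = 3.496 × 10^-3 × 105.99 = 0.3705 g
% Na2CO3 = 0.3705 / 0.4888 × 100 = 75.80 %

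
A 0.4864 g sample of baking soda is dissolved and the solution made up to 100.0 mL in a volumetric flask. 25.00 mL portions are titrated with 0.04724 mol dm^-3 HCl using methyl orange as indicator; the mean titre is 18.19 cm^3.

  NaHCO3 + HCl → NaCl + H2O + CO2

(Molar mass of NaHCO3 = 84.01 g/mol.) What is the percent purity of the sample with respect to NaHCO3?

59.37 %

n(HCl) per titration = 0.01819 × 0.04724 = 8.593 × 10^-4 mol
n(NaHCO3) in each aliquot = 8.593 × 10^-4 mol (1:1 ratio)
n(NaHCO3) in the whole flask = 8.593 × 10^-4 × 100.0/25.00 = 3.437 × 10^-3 mol
mass of NaHCO3 = 3.437 × 10^-3 × 84.01 = 0.2888 g
% NaHCO3 = 0.2888 / 0.4864 × 100 = 59.37 %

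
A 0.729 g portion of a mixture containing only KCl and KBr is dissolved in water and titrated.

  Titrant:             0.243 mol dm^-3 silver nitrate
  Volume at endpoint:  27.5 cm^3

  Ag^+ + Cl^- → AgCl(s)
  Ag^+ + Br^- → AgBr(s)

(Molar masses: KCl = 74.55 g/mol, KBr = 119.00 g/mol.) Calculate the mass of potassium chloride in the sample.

0.111 g

n(AgNO3) = 0.0275 × 0.243 = 6.68 × 10^-3 mol
Let x = n(KCl), y = n(KBr).
Titrant: 1x + 1y = 6.68 × 10^-3;  mass: 74.55x + 119.00y = 0.729
Solving, x = 1.49 × 10^-3 mol, y = 5.19 × 10^-3 mol
mass of KCl = 1.49 × 10^-3 × 74.55 = 0.111 g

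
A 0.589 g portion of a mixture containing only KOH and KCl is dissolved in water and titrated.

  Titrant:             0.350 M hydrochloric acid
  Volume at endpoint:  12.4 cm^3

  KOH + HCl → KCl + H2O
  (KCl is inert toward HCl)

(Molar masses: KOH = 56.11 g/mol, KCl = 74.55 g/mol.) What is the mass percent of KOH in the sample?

41.3 %

n(HCl) = 0.0124 × 0.350 = 4.34 × 10^-3 mol
Let x = n(KOH), y = n(KCl).
Titrant: 1x = 4.34 × 10^-3;  mass: 56.11x + 74.55y = 0.589
Solving, x = 4.34 × 10^-3 mol, y = 4.63 × 10^-3 mol
mass of KOH = 4.34 × 10^-3 × 56.11 = 0.244 g
% KOH = 0.244 / 0.589 × 100 = 41.3 %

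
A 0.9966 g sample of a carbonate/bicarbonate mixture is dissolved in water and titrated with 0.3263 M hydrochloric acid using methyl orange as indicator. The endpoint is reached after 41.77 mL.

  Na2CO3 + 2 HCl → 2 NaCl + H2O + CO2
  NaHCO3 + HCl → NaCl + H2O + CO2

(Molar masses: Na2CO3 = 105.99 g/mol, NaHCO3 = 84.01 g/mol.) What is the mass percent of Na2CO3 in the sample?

25.45 %

n(HCl) = 0.04177 × 0.3263 = 0.01363 mol
Let x = n(Na2CO3), y = n(NaHCO3).
Titrant: 2x + 1y = 0.01363;  mass: 105.99x + 84.01y = 0.9966
Solving, x = 2.393 × 10^-3 mol, y = 8.844 × 10^-3 mol
mass of Na2CO3 = 2.393 × 10^-3 × 105.99 = 0.2536 g
% Na2CO3 = 0.2536 / 0.9966 × 100 = 25.45 %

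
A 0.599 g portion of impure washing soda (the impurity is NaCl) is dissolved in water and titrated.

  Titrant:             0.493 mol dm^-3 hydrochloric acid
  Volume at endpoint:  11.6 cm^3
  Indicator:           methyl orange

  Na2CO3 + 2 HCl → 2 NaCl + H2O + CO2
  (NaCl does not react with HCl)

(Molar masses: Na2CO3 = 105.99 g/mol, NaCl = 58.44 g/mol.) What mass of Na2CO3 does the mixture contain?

n(HCl) = 0.0116 × 0.493 = 5.72 × 10^-3 mol
Let x = n(Na2CO3), y = n(NaCl).
Titrant: 2x = 5.72 × 10^-3;  mass: 105.99x + 58.44y = 0.599
Solving, x = 2.86 × 10^-3 mol, y = 5.06 × 10^-3 mol
mass of Na2CO3 = 2.86 × 10^-3 × 105.99 = 0.303 g

0.303 g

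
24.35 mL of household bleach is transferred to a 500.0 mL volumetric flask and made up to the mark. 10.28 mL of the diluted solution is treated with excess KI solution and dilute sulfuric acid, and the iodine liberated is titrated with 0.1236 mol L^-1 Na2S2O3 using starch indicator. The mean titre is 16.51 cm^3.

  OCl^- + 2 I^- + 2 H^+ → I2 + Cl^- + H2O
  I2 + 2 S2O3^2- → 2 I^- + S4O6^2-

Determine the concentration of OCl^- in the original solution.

2.038 mol/L

n(S2O3^2-) = 0.01651 × 0.1236 = 2.041 × 10^-3 mol
n(I2) = n(S2O3^2-)/2 = 1.020 × 10^-3 mol
n(OCl^-) in the aliquot = 1.020 × 10^-3 mol (1:1 ratio)
[OCl^-]_dilute = 1.020 × 10^-3 / 0.01028 = 0.09925 mol/L
[OCl^-]_original = 0.09925 × 500.0/24.35 = 2.038 mol/L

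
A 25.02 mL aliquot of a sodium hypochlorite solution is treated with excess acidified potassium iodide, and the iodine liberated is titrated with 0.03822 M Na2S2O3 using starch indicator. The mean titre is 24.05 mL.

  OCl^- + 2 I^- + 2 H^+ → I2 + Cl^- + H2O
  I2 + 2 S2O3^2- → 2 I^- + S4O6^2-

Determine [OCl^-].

n(S2O3^2-) = 0.02405 × 0.03822 = 9.192 × 10^-4 mol
n(I2) = n(S2O3^2-)/2 = 4.596 × 10^-4 mol
n(OCl^-) in the aliquot = 4.596 × 10^-4 mol (1:1 ratio)
[OCl^-] = 4.596 × 10^-4 / 0.02502 = 0.01837 mol/L

0.01837 M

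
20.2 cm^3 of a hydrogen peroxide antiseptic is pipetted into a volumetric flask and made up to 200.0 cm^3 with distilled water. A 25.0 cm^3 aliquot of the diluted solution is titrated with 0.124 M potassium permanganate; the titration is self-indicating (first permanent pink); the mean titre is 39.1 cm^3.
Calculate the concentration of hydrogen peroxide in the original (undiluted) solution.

2 MnO4^- + 5 H2O2 + 6 H^+ → 2 Mn^2+ + 5 O2 + 8 H2O
n(KMnO4) = 0.0391 × 0.124 = 4.85 × 10^-3 mol
From the 5:2 ratio, n(H2O2) in the aliquot = 5/2 × 4.85 × 10^-3 = 0.0121 mol
[H2O2]_dilute = 0.0121 / 0.0250 = 0.485 mol/L
Dilution factor = 200.0 / 20.2 = 9.901
[H2O2]_stock = 0.485 × 9.901 = 4.80 mol/L

4.80 M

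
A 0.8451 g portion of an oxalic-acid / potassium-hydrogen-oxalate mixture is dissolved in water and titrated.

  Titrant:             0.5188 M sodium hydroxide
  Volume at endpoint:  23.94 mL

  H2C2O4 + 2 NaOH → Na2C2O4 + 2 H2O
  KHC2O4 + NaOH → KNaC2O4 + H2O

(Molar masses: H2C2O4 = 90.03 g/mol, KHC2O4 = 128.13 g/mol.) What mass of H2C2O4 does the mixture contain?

n(NaOH) = 0.02394 × 0.5188 = 0.01242 mol
Let x = n(H2C2O4), y = n(KHC2O4).
Titrant: 2x + 1y = 0.01242;  mass: 90.03x + 128.13y = 0.8451
Solving, x = 4.489 × 10^-3 mol, y = 3.441 × 10^-3 mol
mass of H2C2O4 = 4.489 × 10^-3 × 90.03 = 0.4042 g

0.4042 g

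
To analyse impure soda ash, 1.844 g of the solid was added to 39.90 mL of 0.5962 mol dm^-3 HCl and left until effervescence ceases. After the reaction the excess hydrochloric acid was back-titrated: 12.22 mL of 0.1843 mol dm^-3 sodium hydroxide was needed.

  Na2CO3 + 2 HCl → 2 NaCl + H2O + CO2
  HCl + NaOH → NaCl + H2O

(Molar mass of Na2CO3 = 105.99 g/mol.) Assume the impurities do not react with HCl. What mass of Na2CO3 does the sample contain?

1.141 g

n(HCl) added = 0.03990 × 0.5962 = 0.02379 mol
n(NaOH) used in back-titration = 0.01222 × 0.1843 = 2.252 × 10^-3 mol
n(HCl) left over = 2.252 × 10^-3 mol (1:1 ratio)
n(HCl) consumed by analyte = 0.02379 − 2.252 × 10^-3 = 0.02154 mol
From the 1:2 ratio, n(Na2CO3) = 1/2 × 0.02154 = 0.01077 mol
mass of Na2CO3 = 0.01077 × 105.99 = 1.141 g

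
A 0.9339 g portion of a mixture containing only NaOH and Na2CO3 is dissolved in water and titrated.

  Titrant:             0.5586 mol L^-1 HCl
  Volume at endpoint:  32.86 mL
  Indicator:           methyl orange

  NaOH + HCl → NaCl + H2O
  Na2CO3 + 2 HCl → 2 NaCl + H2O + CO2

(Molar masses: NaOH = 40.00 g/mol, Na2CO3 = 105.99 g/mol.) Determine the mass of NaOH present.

0.1196 g

n(HCl) = 0.03286 × 0.5586 = 0.01836 mol
Let x = n(NaOH), y = n(Na2CO3).
Titrant: 1x + 2y = 0.01836;  mass: 40.00x + 105.99y = 0.9339
Solving, x = 2.990 × 10^-3 mol, y = 7.683 × 10^-3 mol
mass of NaOH = 2.990 × 10^-3 × 40.00 = 0.1196 g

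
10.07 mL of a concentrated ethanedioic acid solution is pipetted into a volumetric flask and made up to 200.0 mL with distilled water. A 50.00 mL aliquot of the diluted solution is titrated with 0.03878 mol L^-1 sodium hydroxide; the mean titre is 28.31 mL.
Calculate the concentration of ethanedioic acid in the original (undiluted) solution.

0.2180 mol/L

H2C2O4 + 2 NaOH → Na2C2O4 + 2 H2O
n(NaOH) = 0.02831 × 0.03878 = 1.098 × 10^-3 mol
From the 1:2 ratio, n(H2C2O4) in the aliquot = 1/2 × 1.098 × 10^-3 = 5.489 × 10^-4 mol
[H2C2O4]_dilute = 5.489 × 10^-4 / 0.05000 = 0.01098 mol/L
Dilution factor = 200.0 / 10.07 = 19.86
[H2C2O4]_stock = 0.01098 × 19.86 = 0.2180 mol/L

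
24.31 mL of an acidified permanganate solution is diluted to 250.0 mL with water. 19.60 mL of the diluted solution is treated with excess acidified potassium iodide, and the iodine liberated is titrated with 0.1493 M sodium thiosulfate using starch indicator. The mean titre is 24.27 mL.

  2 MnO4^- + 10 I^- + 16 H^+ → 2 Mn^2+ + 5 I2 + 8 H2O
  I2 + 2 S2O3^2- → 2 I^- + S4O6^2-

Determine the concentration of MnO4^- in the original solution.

0.3802 M

n(S2O3^2-) = 0.02427 × 0.1493 = 3.624 × 10^-3 mol
n(I2) = n(S2O3^2-)/2 = 1.812 × 10^-3 mol
From the 2:5 ratio, n(MnO4^-) in the aliquot = 2/5 × 1.812 × 10^-3 = 7.247 × 10^-4 mol
[MnO4^-]_dilute = 7.247 × 10^-4 / 0.01960 = 0.03697 mol/L
[MnO4^-]_original = 0.03697 × 250.0/24.31 = 0.3802 mol/L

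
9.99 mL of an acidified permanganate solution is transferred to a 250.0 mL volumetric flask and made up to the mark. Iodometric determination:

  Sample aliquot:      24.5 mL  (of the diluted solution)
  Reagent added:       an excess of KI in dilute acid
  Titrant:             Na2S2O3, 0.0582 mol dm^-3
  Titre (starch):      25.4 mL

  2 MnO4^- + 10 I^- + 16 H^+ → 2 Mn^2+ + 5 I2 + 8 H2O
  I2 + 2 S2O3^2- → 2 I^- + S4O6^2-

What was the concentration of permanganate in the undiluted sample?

0.302 mol/L

n(S2O3^2-) = 0.0254 × 0.0582 = 1.48 × 10^-3 mol
n(I2) = n(S2O3^2-)/2 = 7.39 × 10^-4 mol
From the 2:5 ratio, n(MnO4^-) in the aliquot = 2/5 × 7.39 × 10^-4 = 2.96 × 10^-4 mol
[MnO4^-]_dilute = 2.96 × 10^-4 / 0.0245 = 0.0121 mol/L
[MnO4^-]_original = 0.0121 × 250.0/9.99 = 0.302 mol/L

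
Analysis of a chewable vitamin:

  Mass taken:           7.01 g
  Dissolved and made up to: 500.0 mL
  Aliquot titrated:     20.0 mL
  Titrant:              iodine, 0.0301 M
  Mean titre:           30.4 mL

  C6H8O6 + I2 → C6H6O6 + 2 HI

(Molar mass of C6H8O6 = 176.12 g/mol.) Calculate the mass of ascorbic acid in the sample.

4.03 g

n(I2) per titration = 0.0304 × 0.0301 = 9.15 × 10^-4 mol
n(C6H8O6) in each aliquot = 9.15 × 10^-4 mol (1:1 ratio)
n(C6H8O6) in the whole flask = 9.15 × 10^-4 × 500.0/20.0 = 0.0229 mol
mass of C6H8O6 = 0.0229 × 176.12 = 4.03 g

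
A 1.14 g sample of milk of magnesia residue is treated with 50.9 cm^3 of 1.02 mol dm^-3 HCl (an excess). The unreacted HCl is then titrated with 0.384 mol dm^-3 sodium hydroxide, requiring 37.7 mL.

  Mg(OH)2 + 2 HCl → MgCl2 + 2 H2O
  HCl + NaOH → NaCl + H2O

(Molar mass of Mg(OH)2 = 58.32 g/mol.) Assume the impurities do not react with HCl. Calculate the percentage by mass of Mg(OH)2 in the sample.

n(HCl) added = 0.0509 × 1.02 = 0.0519 mol
n(NaOH) used in back-titration = 0.0377 × 0.384 = 0.0145 mol
n(HCl) left over = 0.0145 mol (1:1 ratio)
n(HCl) consumed by analyte = 0.0519 − 0.0145 = 0.0374 mol
From the 1:2 ratio, n(Mg(OH)2) = 1/2 × 0.0374 = 0.0187 mol
mass of Mg(OH)2 = 0.0187 × 58.32 = 1.09 g
% Mg(OH)2 = 1.09 / 1.14 × 100 = 95.8 %

95.8 %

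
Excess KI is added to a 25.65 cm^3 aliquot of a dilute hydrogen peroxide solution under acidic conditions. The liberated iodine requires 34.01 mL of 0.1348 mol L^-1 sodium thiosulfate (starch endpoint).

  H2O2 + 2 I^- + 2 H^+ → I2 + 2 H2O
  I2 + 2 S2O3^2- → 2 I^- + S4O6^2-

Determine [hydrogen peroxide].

n(S2O3^2-) = 0.03401 × 0.1348 = 4.585 × 10^-3 mol
n(I2) = n(S2O3^2-)/2 = 2.292 × 10^-3 mol
n(H2O2) in the aliquot = 2.292 × 10^-3 mol (1:1 ratio)
[H2O2] = 2.292 × 10^-3 / 0.02565 = 0.08937 mol/L

0.08937 mol/L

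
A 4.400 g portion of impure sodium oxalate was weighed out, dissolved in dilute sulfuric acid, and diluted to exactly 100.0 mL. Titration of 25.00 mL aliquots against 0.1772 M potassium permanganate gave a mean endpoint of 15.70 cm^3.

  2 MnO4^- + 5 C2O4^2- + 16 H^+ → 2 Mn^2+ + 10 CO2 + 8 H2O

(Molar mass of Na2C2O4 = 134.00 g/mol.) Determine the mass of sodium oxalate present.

3.728 g

n(KMnO4) per titration = 0.01570 × 0.1772 = 2.782 × 10^-3 mol
From the 5:2 ratio, n(Na2C2O4) in each aliquot = 5/2 × 2.782 × 10^-3 = 6.955 × 10^-3 mol
n(Na2C2O4) in the whole flask = 6.955 × 10^-3 × 100.0/25.00 = 0.02782 mol
mass of Na2C2O4 = 0.02782 × 134.00 = 3.728 g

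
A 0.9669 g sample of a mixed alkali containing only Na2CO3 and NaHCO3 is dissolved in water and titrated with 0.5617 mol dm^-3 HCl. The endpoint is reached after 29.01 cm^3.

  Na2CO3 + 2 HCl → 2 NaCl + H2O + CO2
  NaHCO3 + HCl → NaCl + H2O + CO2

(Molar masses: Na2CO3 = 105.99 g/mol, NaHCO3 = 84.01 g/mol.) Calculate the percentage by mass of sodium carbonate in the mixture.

71.05 %

n(HCl) = 0.02901 × 0.5617 = 0.01629 mol
Let x = n(Na2CO3), y = n(NaHCO3).
Titrant: 2x + 1y = 0.01629;  mass: 105.99x + 84.01y = 0.9669
Solving, x = 6.481 × 10^-3 mol, y = 3.332 × 10^-3 mol
mass of Na2CO3 = 6.481 × 10^-3 × 105.99 = 0.6870 g
% Na2CO3 = 0.6870 / 0.9669 × 100 = 71.05 %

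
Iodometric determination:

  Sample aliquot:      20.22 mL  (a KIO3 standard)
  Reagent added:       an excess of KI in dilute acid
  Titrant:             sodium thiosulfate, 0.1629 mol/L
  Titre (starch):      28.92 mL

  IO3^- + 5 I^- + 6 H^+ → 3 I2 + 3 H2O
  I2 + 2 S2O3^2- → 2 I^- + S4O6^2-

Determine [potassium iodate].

n(S2O3^2-) = 0.02892 × 0.1629 = 4.711 × 10^-3 mol
n(I2) = n(S2O3^2-)/2 = 2.356 × 10^-3 mol
From the 1:3 ratio, n(IO3^-) in the aliquot = 1/3 × 2.356 × 10^-3 = 7.852 × 10^-4 mol
[IO3^-] = 7.852 × 10^-4 / 0.02022 = 0.03883 mol/L

0.03883 mol/L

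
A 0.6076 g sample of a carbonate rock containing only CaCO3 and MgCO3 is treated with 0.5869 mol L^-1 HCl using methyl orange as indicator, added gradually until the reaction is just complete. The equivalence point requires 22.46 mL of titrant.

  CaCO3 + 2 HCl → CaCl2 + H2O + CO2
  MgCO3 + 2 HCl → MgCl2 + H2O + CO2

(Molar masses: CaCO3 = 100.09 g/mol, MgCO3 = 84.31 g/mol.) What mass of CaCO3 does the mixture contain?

0.3293 g

n(HCl) = 0.02246 × 0.5869 = 0.01318 mol
Let x = n(CaCO3), y = n(MgCO3).
Titrant: 2x + 2y = 0.01318;  mass: 100.09x + 84.31y = 0.6076
Solving, x = 3.290 × 10^-3 mol, y = 3.300 × 10^-3 mol
mass of CaCO3 = 3.290 × 10^-3 × 100.09 = 0.3293 g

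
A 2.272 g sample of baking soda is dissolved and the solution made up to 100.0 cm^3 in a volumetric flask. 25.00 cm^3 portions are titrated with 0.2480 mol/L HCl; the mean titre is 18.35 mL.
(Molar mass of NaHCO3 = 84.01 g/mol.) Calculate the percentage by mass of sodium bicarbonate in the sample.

NaHCO3 + HCl → NaCl + H2O + CO2
n(HCl) per titration = 0.01835 × 0.2480 = 4.551 × 10^-3 mol
n(NaHCO3) in each aliquot = 4.551 × 10^-3 mol (1:1 ratio)
n(NaHCO3) in the whole flask = 4.551 × 10^-3 × 100.0/25.00 = 0.01820 mol
mass of NaHCO3 = 0.01820 × 84.01 = 1.529 g
% NaHCO3 = 1.529 / 2.272 × 100 = 67.31 %

67.31 %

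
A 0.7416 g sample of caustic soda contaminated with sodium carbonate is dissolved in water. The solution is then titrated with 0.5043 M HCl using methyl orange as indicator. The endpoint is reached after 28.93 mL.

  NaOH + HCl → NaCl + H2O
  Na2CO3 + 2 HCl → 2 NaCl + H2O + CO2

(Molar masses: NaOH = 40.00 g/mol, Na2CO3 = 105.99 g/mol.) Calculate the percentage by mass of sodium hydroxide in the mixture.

13.10 %

n(HCl) = 0.02893 × 0.5043 = 0.01459 mol
Let x = n(NaOH), y = n(Na2CO3).
Titrant: 1x + 2y = 0.01459;  mass: 40.00x + 105.99y = 0.7416
Solving, x = 2.429 × 10^-3 mol, y = 6.080 × 10^-3 mol
mass of NaOH = 2.429 × 10^-3 × 40.00 = 0.09716 g
% NaOH = 0.09716 / 0.7416 × 100 = 13.10 %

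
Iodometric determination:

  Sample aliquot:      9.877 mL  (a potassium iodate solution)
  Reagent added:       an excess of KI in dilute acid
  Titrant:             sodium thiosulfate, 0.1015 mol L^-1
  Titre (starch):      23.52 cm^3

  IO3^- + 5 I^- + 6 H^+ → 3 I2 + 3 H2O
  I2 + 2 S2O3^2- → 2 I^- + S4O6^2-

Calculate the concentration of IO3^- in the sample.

n(S2O3^2-) = 0.02352 × 0.1015 = 2.387 × 10^-3 mol
n(I2) = n(S2O3^2-)/2 = 1.194 × 10^-3 mol
From the 1:3 ratio, n(IO3^-) in the aliquot = 1/3 × 1.194 × 10^-3 = 3.979 × 10^-4 mol
[IO3^-] = 3.979 × 10^-4 / 0.009877 = 0.04028 mol/L

0.04028 mol/L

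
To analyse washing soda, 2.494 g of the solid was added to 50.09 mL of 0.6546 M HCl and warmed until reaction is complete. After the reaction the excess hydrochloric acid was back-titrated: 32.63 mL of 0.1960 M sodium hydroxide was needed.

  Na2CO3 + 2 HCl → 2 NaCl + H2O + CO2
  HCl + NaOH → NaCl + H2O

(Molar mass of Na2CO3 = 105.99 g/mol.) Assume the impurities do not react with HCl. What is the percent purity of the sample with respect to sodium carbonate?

56.08 %

n(HCl) added = 0.05009 × 0.6546 = 0.03279 mol
n(NaOH) used in back-titration = 0.03263 × 0.1960 = 6.395 × 10^-3 mol
n(HCl) left over = 6.395 × 10^-3 mol (1:1 ratio)
n(HCl) consumed by analyte = 0.03279 − 6.395 × 10^-3 = 0.02639 mol
From the 1:2 ratio, n(Na2CO3) = 1/2 × 0.02639 = 0.01320 mol
mass of Na2CO3 = 0.01320 × 105.99 = 1.399 g
% Na2CO3 = 1.399 / 2.494 × 100 = 56.08 %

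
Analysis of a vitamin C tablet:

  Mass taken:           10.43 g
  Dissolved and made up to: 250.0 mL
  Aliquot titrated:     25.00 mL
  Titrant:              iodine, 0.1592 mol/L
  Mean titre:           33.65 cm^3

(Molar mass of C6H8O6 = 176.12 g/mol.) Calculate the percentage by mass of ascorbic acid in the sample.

C6H8O6 + I2 → C6H6O6 + 2 HI
n(I2) per titration = 0.03365 × 0.1592 = 5.357 × 10^-3 mol
n(C6H8O6) in each aliquot = 5.357 × 10^-3 mol (1:1 ratio)
n(C6H8O6) in the whole flask = 5.357 × 10^-3 × 250.0/25.00 = 0.05357 mol
mass of C6H8O6 = 0.05357 × 176.12 = 9.435 g
% C6H8O6 = 9.435 / 10.43 × 100 = 90.46 %

90.46 %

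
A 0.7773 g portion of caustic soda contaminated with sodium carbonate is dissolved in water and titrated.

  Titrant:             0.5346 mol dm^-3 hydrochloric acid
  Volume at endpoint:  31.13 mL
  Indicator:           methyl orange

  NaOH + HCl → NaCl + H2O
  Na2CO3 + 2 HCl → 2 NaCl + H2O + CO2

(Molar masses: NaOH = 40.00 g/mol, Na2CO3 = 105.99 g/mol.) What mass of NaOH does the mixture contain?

n(HCl) = 0.03113 × 0.5346 = 0.01664 mol
Let x = n(NaOH), y = n(Na2CO3).
Titrant: 1x + 2y = 0.01664;  mass: 40.00x + 105.99y = 0.7773
Solving, x = 8.053 × 10^-3 mol, y = 4.295 × 10^-3 mol
mass of NaOH = 8.053 × 10^-3 × 40.00 = 0.3221 g

0.3221 g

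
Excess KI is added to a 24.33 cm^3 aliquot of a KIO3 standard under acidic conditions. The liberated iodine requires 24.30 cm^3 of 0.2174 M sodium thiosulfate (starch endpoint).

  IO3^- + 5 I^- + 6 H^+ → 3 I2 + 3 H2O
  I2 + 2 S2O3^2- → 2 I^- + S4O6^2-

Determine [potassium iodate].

0.03619 M

n(S2O3^2-) = 0.02430 × 0.2174 = 5.283 × 10^-3 mol
n(I2) = n(S2O3^2-)/2 = 2.641 × 10^-3 mol
From the 1:3 ratio, n(IO3^-) in the aliquot = 1/3 × 2.641 × 10^-3 = 8.805 × 10^-4 mol
[IO3^-] = 8.805 × 10^-4 / 0.02433 = 0.03619 mol/L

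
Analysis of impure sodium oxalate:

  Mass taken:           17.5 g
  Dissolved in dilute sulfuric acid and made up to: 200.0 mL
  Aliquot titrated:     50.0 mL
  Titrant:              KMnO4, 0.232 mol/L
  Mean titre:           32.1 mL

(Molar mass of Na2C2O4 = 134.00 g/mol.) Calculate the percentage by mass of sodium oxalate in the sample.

2 MnO4^- + 5 C2O4^2- + 16 H^+ → 2 Mn^2+ + 10 CO2 + 8 H2O
n(KMnO4) per titration = 0.0321 × 0.232 = 7.45 × 10^-3 mol
From the 5:2 ratio, n(Na2C2O4) in each aliquot = 5/2 × 7.45 × 10^-3 = 0.0186 mol
n(Na2C2O4) in the whole flask = 0.0186 × 200.0/50.0 = 0.0745 mol
mass of Na2C2O4 = 0.0745 × 134.00 = 9.98 g
% Na2C2O4 = 9.98 / 17.5 × 100 = 57.0 %

57.0 %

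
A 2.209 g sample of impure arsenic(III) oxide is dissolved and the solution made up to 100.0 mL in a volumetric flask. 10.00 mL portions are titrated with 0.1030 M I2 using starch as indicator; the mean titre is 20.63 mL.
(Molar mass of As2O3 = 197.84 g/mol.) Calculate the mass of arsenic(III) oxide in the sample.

2.102 g

As2O3 + 2 I2 + 2 H2O → As2O5 + 4 HI
n(I2) per titration = 0.02063 × 0.1030 = 2.125 × 10^-3 mol
From the 1:2 ratio, n(As2O3) in each aliquot = 1/2 × 2.125 × 10^-3 = 1.062 × 10^-3 mol
n(As2O3) in the whole flask = 1.062 × 10^-3 × 100.0/10.00 = 0.01062 mol
mass of As2O3 = 0.01062 × 197.84 = 2.102 g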